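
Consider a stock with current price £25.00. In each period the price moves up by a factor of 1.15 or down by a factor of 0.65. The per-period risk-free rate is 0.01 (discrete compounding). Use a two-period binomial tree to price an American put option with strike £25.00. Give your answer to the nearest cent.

£3.67

Risk-neutral probability p = (1 + 0.01 − 0.65)/(1.15 − 0.65) = 0.3600/0.5000 = 0.7200
Terminal stock prices: S_uu = 33.06, S_ud = 18.69, S_dd = 10.56
Terminal payoffs (K − S): max(-8.062, 0) = 0, max(6.312, 0) = 6.312, max(14.44, 0) = 14.44
Node u (S = 28.75): continuation = 1/1.01·[0.7200·0.0000 + 0.2800·6.3125] = 1.7500; exercise value = 0.0000 ≤ continuation, so V_u = 1.7500
Node d (S = 16.25): continuation = 1/1.01·[0.7200·6.3125 + 0.2800·14.4375] = 8.5025; exercise value = 8.7500 > continuation, so V_d = 8.7500 (exercise)
Node 0 (S = 25): continuation = 1/1.01·[0.7200·1.7500 + 0.2800·8.7500] = 3.6733; exercise value = 0.0000 ≤ continuation, so V_0 = 3.6733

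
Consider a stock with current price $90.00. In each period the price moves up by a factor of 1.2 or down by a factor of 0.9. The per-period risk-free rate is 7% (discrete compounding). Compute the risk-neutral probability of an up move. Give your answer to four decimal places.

p = 0.5667

Risk-neutral probability p = (1 + 0.07 − 0.9)/(1.2 − 0.9) = 0.1700/0.3000 = 0.5667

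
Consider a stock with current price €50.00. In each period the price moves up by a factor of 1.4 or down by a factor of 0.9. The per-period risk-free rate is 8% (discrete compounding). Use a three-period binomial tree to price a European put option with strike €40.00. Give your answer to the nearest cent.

Risk-neutral probability p = (1 + 0.08 − 0.9)/(1.4 − 0.9) = 0.1800/0.5000 = 0.3600
Terminal stock prices: S_uuu = 137.2, S_uud = 88.2, S_udd = 56.7, S_ddd = 36.45
Terminal payoffs (K − S): max(-97.2, 0) = 0, max(-48.2, 0) = 0, max(-16.7, 0) = 0, max(3.55, 0) = 3.55
Node uu (S = 98): V_uu = 1/1.08·[0.3600·0.0000 + 0.6400·0.0000] = 0.0000
Node ud (S = 63): V_ud = 1/1.08·[0.3600·0.0000 + 0.6400·0.0000] = 0.0000
Node dd (S = 40.5): V_dd = 1/1.08·[0.3600·0.0000 + 0.6400·3.5500] = 2.1037
Node u (S = 70): V_u = 1/1.08·[0.3600·0.0000 + 0.6400·0.0000] = 0.0000
Node d (S = 45): V_d = 1/1.08·[0.3600·0.0000 + 0.6400·2.1037] = 1.2466
Node 0 (S = 50): V_0 = 1/1.08·[0.3600·0.0000 + 0.6400·1.2466] = 0.7387

€0.74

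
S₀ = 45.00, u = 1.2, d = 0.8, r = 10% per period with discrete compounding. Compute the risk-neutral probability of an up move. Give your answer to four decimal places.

Risk-neutral probability p = (1 + 0.1 − 0.8)/(1.2 − 0.8) = 0.3000/0.4000 = 0.7500

p = 0.7500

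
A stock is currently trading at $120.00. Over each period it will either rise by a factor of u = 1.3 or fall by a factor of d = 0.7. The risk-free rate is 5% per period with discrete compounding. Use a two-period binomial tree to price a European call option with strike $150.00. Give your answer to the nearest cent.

$16.30

Risk-neutral probability p = (1 + 0.05 − 0.7)/(1.3 − 0.7) = 0.3500/0.6000 = 0.5833
Terminal stock prices: S_uu = 202.8, S_ud = 109.2, S_dd = 58.8
Terminal payoffs (S − K): max(52.8, 0) = 52.8, max(-40.8, 0) = 0, max(-91.2, 0) = 0
Node u (S = 156): V_u = 1/1.05·[0.5833·52.8000 + 0.4167·0.0000] = 29.3333
Node d (S = 84): V_d = 1/1.05·[0.5833·0.0000 + 0.4167·0.0000] = 0.0000
Node 0 (S = 120): V_0 = 1/1.05·[0.5833·29.3333 + 0.4167·0.0000] = 16.2963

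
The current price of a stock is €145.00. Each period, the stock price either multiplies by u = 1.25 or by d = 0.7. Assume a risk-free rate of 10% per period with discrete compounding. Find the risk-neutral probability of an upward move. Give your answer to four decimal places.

p = 0.7273

Risk-neutral probability p = (1 + 0.1 − 0.7)/(1.25 − 0.7) = 0.4000/0.5500 = 0.7273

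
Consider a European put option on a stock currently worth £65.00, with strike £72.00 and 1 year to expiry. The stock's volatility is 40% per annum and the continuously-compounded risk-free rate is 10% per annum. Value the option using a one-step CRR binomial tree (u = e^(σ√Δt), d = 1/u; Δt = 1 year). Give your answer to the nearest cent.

£12.11

CRR parameters: u = e^(σ√Δt) = e^(0.4·√1) = 1.4918, d = 1/u = 0.6703
Per-period rate: rΔt = 0.1·1 = 0.1, so R = e^0.1 = 1.1052
Risk-neutral probability p = (e^0.1 − 0.6703)/(1.4918 − 0.6703) = 0.4349/0.8215 = 0.5293
Terminal stock prices: S_u = 96.97, S_d = 43.57
Terminal payoffs (K − S): max(-24.97, 0) = 0, max(28.43, 0) = 28.43
Node 0 (S = 65): V_0 = e^(−0.1)·[0.5293·0.0000 + 0.4707·28.4292] = 12.1073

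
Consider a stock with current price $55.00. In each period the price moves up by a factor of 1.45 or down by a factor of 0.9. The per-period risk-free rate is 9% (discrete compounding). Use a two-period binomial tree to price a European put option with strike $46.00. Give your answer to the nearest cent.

$0.52

Risk-neutral probability p = (1 + 0.09 − 0.9)/(1.45 − 0.9) = 0.1900/0.5500 = 0.3455
Terminal stock prices: S_uu = 115.6, S_ud = 71.78, S_dd = 44.55
Terminal payoffs (K − S): max(-69.64, 0) = 0, max(-25.78, 0) = 0, max(1.45, 0) = 1.45
Node u (S = 79.75): V_u = 1/1.09·[0.3455·0.0000 + 0.6545·0.0000] = 0.0000
Node d (S = 49.5): V_d = 1/1.09·[0.3455·0.0000 + 0.6545·1.4500] = 0.8707
Node 0 (S = 55): V_0 = 1/1.09·[0.3455·0.0000 + 0.6545·0.8707] = 0.5229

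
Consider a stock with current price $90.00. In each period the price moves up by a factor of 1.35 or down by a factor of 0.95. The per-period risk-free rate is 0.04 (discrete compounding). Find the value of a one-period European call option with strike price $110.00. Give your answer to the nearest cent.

$2.49

Risk-neutral probability p = (1 + 0.04 − 0.95)/(1.35 − 0.95) = 0.0900/0.4000 = 0.2250
Terminal stock prices: S_u = 121.5, S_d = 85.5
Terminal payoffs (S − K): max(11.5, 0) = 11.5, max(-24.5, 0) = 0
Node 0 (S = 90): V_0 = 1/1.04·[0.2250·11.5000 + 0.7750·0.0000] = 2.4880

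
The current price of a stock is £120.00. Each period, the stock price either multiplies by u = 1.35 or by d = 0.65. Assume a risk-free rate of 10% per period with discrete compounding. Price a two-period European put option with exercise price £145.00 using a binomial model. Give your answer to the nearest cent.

Risk-neutral probability p = (1 + 0.1 − 0.65)/(1.35 − 0.65) = 0.4500/0.7000 = 0.6429
Terminal stock prices: S_uu = 218.7, S_ud = 105.3, S_dd = 50.7
Terminal payoffs (K − S): max(-73.7, 0) = 0, max(39.7, 0) = 39.7, max(94.3, 0) = 94.3
Node u (S = 162): V_u = 1/1.1·[0.6429·0.0000 + 0.3571·39.7000] = 12.8896
Node d (S = 78): V_d = 1/1.1·[0.6429·39.7000 + 0.3571·94.3000] = 53.8182
Node 0 (S = 120): V_0 = 1/1.1·[0.6429·12.8896 + 0.3571·53.8182] = 25.0063

£25.01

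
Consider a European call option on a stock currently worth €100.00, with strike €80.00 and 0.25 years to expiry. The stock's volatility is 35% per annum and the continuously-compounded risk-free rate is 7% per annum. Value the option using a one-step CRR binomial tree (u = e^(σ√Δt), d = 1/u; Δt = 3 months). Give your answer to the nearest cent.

CRR parameters: u = e^(σ√Δt) = e^(0.35·√0.25) = 1.1912, d = 1/u = 0.8395
Per-period rate: rΔt = 0.07·0.25 = 0.0175, so R = e^0.0175 = 1.0177
Risk-neutral probability p = (e^0.0175 − 0.8395)/(1.1912 − 0.8395) = 0.1782/0.3518 = 0.5065
Terminal stock prices: S_u = 119.1, S_d = 83.95
Terminal payoffs (S − K): max(39.12, 0) = 39.12, max(3.946, 0) = 3.946
Node 0 (S = 100): V_0 = e^(−0.0175)·[0.5065·39.1246 + 0.4935·3.9457] = 21.3878

€21.39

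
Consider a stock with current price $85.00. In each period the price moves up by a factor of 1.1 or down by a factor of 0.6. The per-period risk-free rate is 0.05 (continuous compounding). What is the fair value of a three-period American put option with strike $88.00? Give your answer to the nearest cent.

$7.77

Risk-neutral probability p = (e^0.05 − 0.6)/(1.1 − 0.6) = 0.4513/0.5000 = 0.9025
Terminal stock prices: S_uuu = 113.1, S_uud = 61.71, S_udd = 33.66, S_ddd = 18.36
Terminal payoffs (K − S): max(-25.14, 0) = 0, max(26.29, 0) = 26.29, max(54.34, 0) = 54.34, max(69.64, 0) = 69.64
Node uu (S = 102.9): continuation = e^(−0.05)·[0.9025·0.0000 + 0.0975·26.2900] = 2.4372; exercise value = 0.0000 ≤ continuation, so V_uu = 2.4372
Node ud (S = 56.1): continuation = e^(−0.05)·[0.9025·26.2900 + 0.0975·54.3400] = 27.6082; exercise value = 31.9000 > continuation, so V_ud = 31.9000 (exercise)
Node dd (S = 30.6): continuation = e^(−0.05)·[0.9025·54.3400 + 0.0975·69.6400] = 53.1082; exercise value = 57.4000 > continuation, so V_dd = 57.4000 (exercise)
Node u (S = 93.5): continuation = e^(−0.05)·[0.9025·2.4372 + 0.0975·31.9000] = 5.0497; exercise value = 0.0000 ≤ continuation, so V_u = 5.0497
Node d (S = 51): continuation = e^(−0.05)·[0.9025·31.9000 + 0.0975·57.4000] = 32.7082; exercise value = 37.0000 > continuation, so V_d = 37.0000 (exercise)
Node 0 (S = 85): continuation = e^(−0.05)·[0.9025·5.0497 + 0.0975·37.0000] = 7.7654; exercise value = 3.0000 ≤ continuation, so V_0 = 7.7654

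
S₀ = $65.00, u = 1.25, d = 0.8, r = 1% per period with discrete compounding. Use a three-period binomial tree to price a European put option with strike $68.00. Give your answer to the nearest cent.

$11.30

Risk-neutral probability p = (1 + 0.01 − 0.8)/(1.25 − 0.8) = 0.2100/0.4500 = 0.4667
Terminal stock prices: S_uuu = 127, S_uud = 81.25, S_udd = 52, S_ddd = 33.28
Terminal payoffs (K − S): max(-58.95, 0) = 0, max(-13.25, 0) = 0, max(16, 0) = 16, max(34.72, 0) = 34.72
Node uu (S = 101.6): V_uu = 1/1.01·[0.4667·0.0000 + 0.5333·0.0000] = 0.0000
Node ud (S = 65): V_ud = 1/1.01·[0.4667·0.0000 + 0.5333·16.0000] = 8.4488
Node dd (S = 41.6): V_dd = 1/1.01·[0.4667·16.0000 + 0.5333·34.7200] = 25.7267
Node u (S = 81.25): V_u = 1/1.01·[0.4667·0.0000 + 0.5333·8.4488] = 4.4614
Node d (S = 52): V_d = 1/1.01·[0.4667·8.4488 + 0.5333·25.7267] = 17.4888
Node 0 (S = 65): V_0 = 1/1.01·[0.4667·4.4614 + 0.5333·17.4888] = 11.2964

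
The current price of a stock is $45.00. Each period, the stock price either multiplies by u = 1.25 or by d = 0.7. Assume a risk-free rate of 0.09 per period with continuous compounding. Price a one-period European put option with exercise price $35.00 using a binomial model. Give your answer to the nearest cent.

Risk-neutral probability p = (e^0.09 − 0.7)/(1.25 − 0.7) = 0.3942/0.5500 = 0.7167
Terminal stock prices: S_u = 56.25, S_d = 31.5
Terminal payoffs (K − S): max(-21.25, 0) = 0, max(3.5, 0) = 3.5
Node 0 (S = 45): V_0 = e^(−0.09)·[0.7167·0.0000 + 0.2833·3.5000] = 0.9063

$0.91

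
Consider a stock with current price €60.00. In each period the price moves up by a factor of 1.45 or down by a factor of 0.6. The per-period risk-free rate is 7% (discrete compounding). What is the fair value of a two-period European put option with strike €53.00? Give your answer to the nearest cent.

Risk-neutral probability p = (1 + 0.07 − 0.6)/(1.45 − 0.6) = 0.4700/0.8500 = 0.5529
Terminal stock prices: S_uu = 126.2, S_ud = 52.2, S_dd = 21.6
Terminal payoffs (K − S): max(-73.15, 0) = 0, max(0.8, 0) = 0.8, max(31.4, 0) = 31.4
Node u (S = 87): V_u = 1/1.07·[0.5529·0.0000 + 0.4471·0.8000] = 0.3342
Node d (S = 36): V_d = 1/1.07·[0.5529·0.8000 + 0.4471·31.4000] = 13.5327
Node 0 (S = 60): V_0 = 1/1.07·[0.5529·0.3342 + 0.4471·13.5327] = 5.8269

€5.83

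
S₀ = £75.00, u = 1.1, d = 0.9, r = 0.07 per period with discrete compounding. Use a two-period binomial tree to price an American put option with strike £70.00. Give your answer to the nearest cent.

£0.35

Risk-neutral probability p = (1 + 0.07 − 0.9)/(1.1 − 0.9) = 0.1700/0.2000 = 0.8500
Terminal stock prices: S_uu = 90.75, S_ud = 74.25, S_dd = 60.75
Terminal payoffs (K − S): max(-20.75, 0) = 0, max(-4.25, 0) = 0, max(9.25, 0) = 9.25
Node u (S = 82.5): continuation = 1/1.07·[0.8500·0.0000 + 0.1500·0.0000] = 0.0000; exercise value = 0.0000 ≤ continuation, so V_u = 0.0000
Node d (S = 67.5): continuation = 1/1.07·[0.8500·0.0000 + 0.1500·9.2500] = 1.2967; exercise value = 2.5000 > continuation, so V_d = 2.5000 (exercise)
Node 0 (S = 75): continuation = 1/1.07·[0.8500·0.0000 + 0.1500·2.5000] = 0.3505; exercise value = 0.0000 ≤ continuation, so V_0 = 0.3505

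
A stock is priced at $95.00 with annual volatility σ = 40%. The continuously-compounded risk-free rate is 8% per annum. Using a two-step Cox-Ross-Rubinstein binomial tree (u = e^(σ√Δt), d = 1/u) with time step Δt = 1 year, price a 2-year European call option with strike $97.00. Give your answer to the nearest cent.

CRR parameters: u = e^(σ√Δt) = e^(0.4·√1) = 1.4918, d = 1/u = 0.6703
Per-period rate: rΔt = 0.08·1 = 0.08, so R = e^0.08 = 1.0833
Risk-neutral probability p = (e^0.08 − 0.6703)/(1.4918 − 0.6703) = 0.4130/0.8215 = 0.5027
Terminal stock prices: S_uu = 211.4, S_ud = 95, S_dd = 42.69
Terminal payoffs (S − K): max(114.4, 0) = 114.4, max(-2, 0) = 0, max(-54.31, 0) = 0
Node u (S = 141.7): V_u = e^(−0.08)·[0.5027·114.4264 + 0.4973·0.0000] = 53.0992
Node d (S = 63.68): V_d = e^(−0.08)·[0.5027·0.0000 + 0.4973·0.0000] = 0.0000
Node 0 (S = 95): V_0 = e^(−0.08)·[0.5027·53.0992 + 0.4973·0.0000] = 24.6405

$24.64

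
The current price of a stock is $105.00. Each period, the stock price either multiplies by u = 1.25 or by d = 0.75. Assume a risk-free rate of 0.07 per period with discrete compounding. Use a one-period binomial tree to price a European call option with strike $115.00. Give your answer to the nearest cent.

$9.72

Risk-neutral probability p = (1 + 0.07 − 0.75)/(1.25 − 0.75) = 0.3200/0.5000 = 0.6400
Terminal stock prices: S_u = 131.2, S_d = 78.75
Terminal payoffs (S − K): max(16.25, 0) = 16.25, max(-36.25, 0) = 0
Node 0 (S = 105): V_0 = 1/1.07·[0.6400·16.2500 + 0.3600·0.0000] = 9.7196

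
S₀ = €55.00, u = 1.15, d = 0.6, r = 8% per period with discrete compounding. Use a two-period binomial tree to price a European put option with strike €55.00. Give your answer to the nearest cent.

€3.74

Risk-neutral probability p = (1 + 0.08 − 0.6)/(1.15 − 0.6) = 0.4800/0.5500 = 0.8727
Terminal stock prices: S_uu = 72.74, S_ud = 37.95, S_dd = 19.8
Terminal payoffs (K − S): max(-17.74, 0) = 0, max(17.05, 0) = 17.05, max(35.2, 0) = 35.2
Node u (S = 63.25): V_u = 1/1.08·[0.8727·0.0000 + 0.1273·17.0500] = 2.0093
Node d (S = 33): V_d = 1/1.08·[0.8727·17.0500 + 0.1273·35.2000] = 17.9259
Node 0 (S = 55): V_0 = 1/1.08·[0.8727·2.0093 + 0.1273·17.9259] = 3.7361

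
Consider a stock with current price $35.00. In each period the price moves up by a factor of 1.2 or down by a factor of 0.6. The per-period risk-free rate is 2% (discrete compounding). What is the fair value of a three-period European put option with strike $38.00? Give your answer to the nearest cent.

$8.07

Risk-neutral probability p = (1 + 0.02 − 0.6)/(1.2 − 0.6) = 0.4200/0.6000 = 0.7000
Terminal stock prices: S_uuu = 60.48, S_uud = 30.24, S_udd = 15.12, S_ddd = 7.56
Terminal payoffs (K − S): max(-22.48, 0) = 0, max(7.76, 0) = 7.76, max(22.88, 0) = 22.88, max(30.44, 0) = 30.44
Node uu (S = 50.4): V_uu = 1/1.02·[0.7000·0.0000 + 0.3000·7.7600] = 2.2824
Node ud (S = 25.2): V_ud = 1/1.02·[0.7000·7.7600 + 0.3000·22.8800] = 12.0549
Node dd (S = 12.6): V_dd = 1/1.02·[0.7000·22.8800 + 0.3000·30.4400] = 24.6549
Node u (S = 42): V_u = 1/1.02·[0.7000·2.2824 + 0.3000·12.0549] = 5.1119
Node d (S = 21): V_d = 1/1.02·[0.7000·12.0549 + 0.3000·24.6549] = 15.5244
Node 0 (S = 35): V_0 = 1/1.02·[0.7000·5.1119 + 0.3000·15.5244] = 8.0742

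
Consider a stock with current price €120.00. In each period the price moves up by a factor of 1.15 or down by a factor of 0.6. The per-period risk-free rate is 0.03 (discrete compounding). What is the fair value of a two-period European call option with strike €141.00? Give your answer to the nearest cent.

€10.20

Risk-neutral probability p = (1 + 0.03 − 0.6)/(1.15 − 0.6) = 0.4300/0.5500 = 0.7818
Terminal stock prices: S_uu = 158.7, S_ud = 82.8, S_dd = 43.2
Terminal payoffs (S − K): max(17.7, 0) = 17.7, max(-58.2, 0) = 0, max(-97.8, 0) = 0
Node u (S = 138): V_u = 1/1.03·[0.7818·17.7000 + 0.2182·0.0000] = 13.4351
Node d (S = 72): V_d = 1/1.03·[0.7818·0.0000 + 0.2182·0.0000] = 0.0000
Node 0 (S = 120): V_0 = 1/1.03·[0.7818·13.4351 + 0.2182·0.0000] = 10.1979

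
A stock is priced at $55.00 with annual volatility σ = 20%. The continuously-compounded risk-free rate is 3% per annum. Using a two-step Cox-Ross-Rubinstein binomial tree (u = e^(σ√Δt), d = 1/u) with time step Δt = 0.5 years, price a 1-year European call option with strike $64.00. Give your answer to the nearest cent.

$2.34

CRR parameters: u = e^(σ√Δt) = e^(0.2·√0.5) = 1.1519, d = 1/u = 0.8681
Per-period rate: rΔt = 0.03·0.5 = 0.015, so R = e^0.015 = 1.0151
Risk-neutral probability p = (e^0.015 − 0.8681)/(1.1519 − 0.8681) = 0.1470/0.2838 = 0.5180
Terminal stock prices: S_uu = 72.98, S_ud = 55, S_dd = 41.45
Terminal payoffs (S − K): max(8.979, 0) = 8.979, max(-9, 0) = 0, max(-22.55, 0) = 0
Node u (S = 63.36): V_u = e^(−0.015)·[0.5180·8.9793 + 0.4820·0.0000] = 4.5817
Node d (S = 47.75): V_d = e^(−0.015)·[0.5180·0.0000 + 0.4820·0.0000] = 0.0000
Node 0 (S = 55): V_0 = e^(−0.015)·[0.5180·4.5817 + 0.4820·0.0000] = 2.3378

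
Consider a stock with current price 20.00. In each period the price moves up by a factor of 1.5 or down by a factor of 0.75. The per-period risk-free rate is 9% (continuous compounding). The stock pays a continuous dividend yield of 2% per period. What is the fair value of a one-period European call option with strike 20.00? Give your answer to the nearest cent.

3.93

Per-period risk-free factor R = e^0.09 = 1.0942; dividend-adjusted growth = e^(0.09−0.02) = 1.0725.
Risk-neutral probability p = (1.0725 − 0.75)/(1.5 − 0.75) = 0.3225/0.7500 = 0.4300
Terminal stock prices: S_u = 30, S_d = 15
Terminal payoffs (S − K): max(10, 0) = 10, max(-5, 0) = 0
Node 0 (S = 20): V_0 = e^(−0.09)·[0.4300·10.0000 + 0.5700·0.0000] = 3.9300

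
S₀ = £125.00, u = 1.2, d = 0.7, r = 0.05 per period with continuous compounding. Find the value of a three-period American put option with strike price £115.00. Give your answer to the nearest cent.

£10.00

Risk-neutral probability p = (e^0.05 − 0.7)/(1.2 − 0.7) = 0.3513/0.5000 = 0.7025
Terminal stock prices: S_uuu = 216, S_uud = 126, S_udd = 73.5, S_ddd = 42.87
Terminal payoffs (K − S): max(-101, 0) = 0, max(-11, 0) = 0, max(41.5, 0) = 41.5, max(72.12, 0) = 72.12
Node uu (S = 180): continuation = e^(−0.05)·[0.7025·0.0000 + 0.2975·0.0000] = 0.0000; exercise value = 0.0000 ≤ continuation, so V_uu = 0.0000
Node ud (S = 105): continuation = e^(−0.05)·[0.7025·0.0000 + 0.2975·41.5000] = 11.7425; exercise value = 10.0000 ≤ continuation, so V_ud = 11.7425
Node dd (S = 61.25): continuation = e^(−0.05)·[0.7025·41.5000 + 0.2975·72.1250] = 48.1414; exercise value = 53.7500 > continuation, so V_dd = 53.7500 (exercise)
Node u (S = 150): continuation = e^(−0.05)·[0.7025·0.0000 + 0.2975·11.7425] = 3.3225; exercise value = 0.0000 ≤ continuation, so V_u = 3.3225
Node d (S = 87.5): continuation = e^(−0.05)·[0.7025·11.7425 + 0.2975·53.7500] = 23.0558; exercise value = 27.5000 > continuation, so V_d = 27.5000 (exercise)
Node 0 (S = 125): continuation = e^(−0.05)·[0.7025·3.3225 + 0.2975·27.5000] = 10.0015; exercise value = 0.0000 ≤ continuation, so V_0 = 10.0015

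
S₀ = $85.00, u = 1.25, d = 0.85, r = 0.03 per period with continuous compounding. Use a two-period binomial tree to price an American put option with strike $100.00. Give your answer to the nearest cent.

Risk-neutral probability p = (e^0.03 − 0.85)/(1.25 − 0.85) = 0.1805/0.4000 = 0.4511
Terminal stock prices: S_uu = 132.8, S_ud = 90.31, S_dd = 61.41
Terminal payoffs (K − S): max(-32.81, 0) = 0, max(9.688, 0) = 9.688, max(38.59, 0) = 38.59
Node u (S = 106.2): continuation = e^(−0.03)·[0.4511·0.0000 + 0.5489·9.6875] = 5.1600; exercise value = 0.0000 ≤ continuation, so V_u = 5.1600
Node d (S = 72.25): continuation = e^(−0.03)·[0.4511·9.6875 + 0.5489·38.5875] = 24.7946; exercise value = 27.7500 > continuation, so V_d = 27.7500 (exercise)
Node 0 (S = 85): continuation = e^(−0.03)·[0.4511·5.1600 + 0.5489·27.7500] = 17.0399; exercise value = 15.0000 ≤ continuation, so V_0 = 17.0399

$17.04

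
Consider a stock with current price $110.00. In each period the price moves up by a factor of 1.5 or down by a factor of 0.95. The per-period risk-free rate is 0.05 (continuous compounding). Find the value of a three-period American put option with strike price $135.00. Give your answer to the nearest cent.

Risk-neutral probability p = (e^0.05 − 0.95)/(1.5 − 0.95) = 0.1013/0.5500 = 0.1841
Terminal stock prices: S_uuu = 371.2, S_uud = 235.1, S_udd = 148.9, S_ddd = 94.31
Terminal payoffs (K − S): max(-236.2, 0) = 0, max(-100.1, 0) = 0, max(-13.91, 0) = 0, max(40.69, 0) = 40.69
Node uu (S = 247.5): continuation = e^(−0.05)·[0.1841·0.0000 + 0.8159·0.0000] = 0.0000; exercise value = 0.0000 ≤ continuation, so V_uu = 0.0000
Node ud (S = 156.8): continuation = e^(−0.05)·[0.1841·0.0000 + 0.8159·0.0000] = 0.0000; exercise value = 0.0000 ≤ continuation, so V_ud = 0.0000
Node dd (S = 99.27): continuation = e^(−0.05)·[0.1841·0.0000 + 0.8159·40.6888] = 31.5777; exercise value = 35.7250 > continuation, so V_dd = 35.7250 (exercise)
Node u (S = 165): continuation = e^(−0.05)·[0.1841·0.0000 + 0.8159·0.0000] = 0.0000; exercise value = 0.0000 ≤ continuation, so V_u = 0.0000
Node d (S = 104.5): continuation = e^(−0.05)·[0.1841·0.0000 + 0.8159·35.7250] = 27.7255; exercise value = 30.5000 > continuation, so V_d = 30.5000 (exercise)
Node 0 (S = 110): continuation = e^(−0.05)·[0.1841·0.0000 + 0.8159·30.5000] = 23.6704; exercise value = 25.0000 > continuation, so V_0 = 25.0000 (exercise)

$25.00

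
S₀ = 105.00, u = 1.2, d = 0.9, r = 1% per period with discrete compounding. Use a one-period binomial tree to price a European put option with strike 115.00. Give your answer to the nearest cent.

Risk-neutral probability p = (1 + 0.01 − 0.9)/(1.2 − 0.9) = 0.1100/0.3000 = 0.3667
Terminal stock prices: S_u = 126, S_d = 94.5
Terminal payoffs (K − S): max(-11, 0) = 0, max(20.5, 0) = 20.5
Node 0 (S = 105): V_0 = 1/1.01·[0.3667·0.0000 + 0.6333·20.5000] = 12.8548

12.85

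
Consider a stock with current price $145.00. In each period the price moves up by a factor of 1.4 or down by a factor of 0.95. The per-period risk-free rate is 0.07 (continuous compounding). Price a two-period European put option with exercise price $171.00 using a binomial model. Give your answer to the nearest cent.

Risk-neutral probability p = (e^0.07 − 0.95)/(1.4 − 0.95) = 0.1225/0.4500 = 0.2722
Terminal stock prices: S_uu = 284.2, S_ud = 192.8, S_dd = 130.9
Terminal payoffs (K − S): max(-113.2, 0) = 0, max(-21.85, 0) = 0, max(40.14, 0) = 40.14
Node u (S = 203): V_u = e^(−0.07)·[0.2722·0.0000 + 0.7278·0.0000] = 0.0000
Node d (S = 137.8): V_d = e^(−0.07)·[0.2722·0.0000 + 0.7278·40.1375] = 27.2356
Node 0 (S = 145): V_0 = e^(−0.07)·[0.2722·0.0000 + 0.7278·27.2356] = 18.4810

$18.48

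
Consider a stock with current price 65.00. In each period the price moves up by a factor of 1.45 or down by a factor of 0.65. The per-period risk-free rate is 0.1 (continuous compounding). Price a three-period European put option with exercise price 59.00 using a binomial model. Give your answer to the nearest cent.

6.95

Risk-neutral probability p = (e^0.1 − 0.65)/(1.45 − 0.65) = 0.4552/0.8000 = 0.5690
Terminal stock prices: S_uuu = 198.2, S_uud = 88.83, S_udd = 39.82, S_ddd = 17.85
Terminal payoffs (K − S): max(-139.2, 0) = 0, max(-29.83, 0) = 0, max(19.18, 0) = 19.18, max(41.15, 0) = 41.15
Node uu (S = 136.7): V_uu = e^(−0.1)·[0.5690·0.0000 + 0.4310·0.0000] = 0.0000
Node ud (S = 61.26): V_ud = e^(−0.1)·[0.5690·0.0000 + 0.4310·19.1794] = 7.4803
Node dd (S = 27.46): V_dd = e^(−0.1)·[0.5690·19.1794 + 0.4310·41.1494] = 25.9229
Node u (S = 94.25): V_u = e^(−0.1)·[0.5690·0.0000 + 0.4310·7.4803] = 2.9174
Node d (S = 42.25): V_d = e^(−0.1)·[0.5690·7.4803 + 0.4310·25.9229] = 13.9614
Node 0 (S = 65): V_0 = e^(−0.1)·[0.5690·2.9174 + 0.4310·13.9614] = 6.9472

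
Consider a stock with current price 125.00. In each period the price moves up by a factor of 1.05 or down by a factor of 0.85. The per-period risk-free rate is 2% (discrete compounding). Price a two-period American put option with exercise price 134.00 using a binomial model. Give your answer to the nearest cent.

9.00

Risk-neutral probability p = (1 + 0.02 − 0.85)/(1.05 − 0.85) = 0.1700/0.2000 = 0.8500
Terminal stock prices: S_uu = 137.8, S_ud = 111.6, S_dd = 90.31
Terminal payoffs (K − S): max(-3.812, 0) = 0, max(22.44, 0) = 22.44, max(43.69, 0) = 43.69
Node u (S = 131.2): continuation = 1/1.02·[0.8500·0.0000 + 0.1500·22.4375] = 3.2996; exercise value = 2.7500 ≤ continuation, so V_u = 3.2996
Node d (S = 106.2): continuation = 1/1.02·[0.8500·22.4375 + 0.1500·43.6875] = 25.1225; exercise value = 27.7500 > continuation, so V_d = 27.7500 (exercise)
Node 0 (S = 125): continuation = 1/1.02·[0.8500·3.2996 + 0.1500·27.7500] = 6.8306; exercise value = 9.0000 > continuation, so V_0 = 9.0000 (exercise)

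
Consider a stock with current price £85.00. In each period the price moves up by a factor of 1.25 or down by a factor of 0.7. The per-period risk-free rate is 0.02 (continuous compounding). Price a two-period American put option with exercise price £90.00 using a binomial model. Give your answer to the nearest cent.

Risk-neutral probability p = (e^0.02 − 0.7)/(1.25 − 0.7) = 0.3202/0.5500 = 0.5822
Terminal stock prices: S_uu = 132.8, S_ud = 74.38, S_dd = 41.65
Terminal payoffs (K − S): max(-42.81, 0) = 0, max(15.62, 0) = 15.62, max(48.35, 0) = 48.35
Node u (S = 106.2): continuation = e^(−0.02)·[0.5822·0.0000 + 0.4178·15.6250] = 6.3991; exercise value = 0.0000 ≤ continuation, so V_u = 6.3991
Node d (S = 59.5): continuation = e^(−0.02)·[0.5822·15.6250 + 0.4178·48.3500] = 28.7179; exercise value = 30.5000 > continuation, so V_d = 30.5000 (exercise)
Node 0 (S = 85): continuation = e^(−0.02)·[0.5822·6.3991 + 0.4178·30.5000] = 16.1427; exercise value = 5.0000 ≤ continuation, so V_0 = 16.1427

£16.14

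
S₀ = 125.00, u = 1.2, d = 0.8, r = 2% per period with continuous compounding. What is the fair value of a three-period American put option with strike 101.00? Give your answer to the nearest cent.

Risk-neutral probability p = (e^0.02 − 0.8)/(1.2 − 0.8) = 0.2202/0.4000 = 0.5505
Terminal stock prices: S_uuu = 216, S_uud = 144, S_udd = 96, S_ddd = 64
Terminal payoffs (K − S): max(-115, 0) = 0, max(-43, 0) = 0, max(5, 0) = 5, max(37, 0) = 37
Node uu (S = 180): continuation = e^(−0.02)·[0.5505·0.0000 + 0.4495·0.0000] = 0.0000; exercise value = 0.0000 ≤ continuation, so V_uu = 0.0000
Node ud (S = 120): continuation = e^(−0.02)·[0.5505·0.0000 + 0.4495·5.0000] = 2.2030; exercise value = 0.0000 ≤ continuation, so V_ud = 2.2030
Node dd (S = 80): continuation = e^(−0.02)·[0.5505·5.0000 + 0.4495·37.0000] = 19.0001; exercise value = 21.0000 > continuation, so V_dd = 21.0000 (exercise)
Node u (S = 150): continuation = e^(−0.02)·[0.5505·0.0000 + 0.4495·2.2030] = 0.9706; exercise value = 0.0000 ≤ continuation, so V_u = 0.9706
Node d (S = 100): continuation = e^(−0.02)·[0.5505·2.2030 + 0.4495·21.0000] = 10.4413; exercise value = 1.0000 ≤ continuation, so V_d = 10.4413
Node 0 (S = 125): continuation = e^(−0.02)·[0.5505·0.9706 + 0.4495·10.4413] = 5.1241; exercise value = 0.0000 ≤ continuation, so V_0 = 5.1241

5.12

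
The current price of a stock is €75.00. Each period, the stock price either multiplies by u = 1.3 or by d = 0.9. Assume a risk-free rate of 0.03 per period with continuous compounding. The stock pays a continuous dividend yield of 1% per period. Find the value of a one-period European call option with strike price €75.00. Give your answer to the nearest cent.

Per-period risk-free factor R = e^0.03 = 1.0305; dividend-adjusted growth = e^(0.03−0.01) = 1.0202.
Risk-neutral probability p = (1.0202 − 0.9)/(1.3 − 0.9) = 0.1202/0.4000 = 0.3005
Terminal stock prices: S_u = 97.5, S_d = 67.5
Terminal payoffs (S − K): max(22.5, 0) = 22.5, max(-7.5, 0) = 0
Node 0 (S = 75): V_0 = e^(−0.03)·[0.3005·22.5000 + 0.6995·0.0000] = 6.5615

€6.56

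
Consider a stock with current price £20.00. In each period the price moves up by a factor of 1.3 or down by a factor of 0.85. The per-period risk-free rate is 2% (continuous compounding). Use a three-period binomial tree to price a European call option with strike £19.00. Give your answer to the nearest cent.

£3.72

Risk-neutral probability p = (e^0.02 − 0.85)/(1.3 − 0.85) = 0.1702/0.4500 = 0.3782
Terminal stock prices: S_uuu = 43.94, S_uud = 28.73, S_udd = 18.78, S_ddd = 12.28
Terminal payoffs (S − K): max(24.94, 0) = 24.94, max(9.73, 0) = 9.73, max(-0.215, 0) = 0, max(-6.718, 0) = 0
Node uu (S = 33.8): V_uu = e^(−0.02)·[0.3782·24.9400 + 0.6218·9.7300] = 15.1762
Node ud (S = 22.1): V_ud = e^(−0.02)·[0.3782·9.7300 + 0.6218·0.0000] = 3.6073
Node dd (S = 14.45): V_dd = e^(−0.02)·[0.3782·0.0000 + 0.6218·0.0000] = 0.0000
Node u (S = 26): V_u = e^(−0.02)·[0.3782·15.1762 + 0.6218·3.6073] = 7.8249
Node d (S = 17): V_d = e^(−0.02)·[0.3782·3.6073 + 0.6218·0.0000] = 1.3373
Node 0 (S = 20): V_0 = e^(−0.02)·[0.3782·7.8249 + 0.6218·1.3373] = 3.7160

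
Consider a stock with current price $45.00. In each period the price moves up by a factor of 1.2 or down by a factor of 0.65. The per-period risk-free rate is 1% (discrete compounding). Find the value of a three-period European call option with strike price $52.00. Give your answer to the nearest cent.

Risk-neutral probability p = (1 + 0.01 − 0.65)/(1.2 − 0.65) = 0.3600/0.5500 = 0.6545
Terminal stock prices: S_uuu = 77.76, S_uud = 42.12, S_udd = 22.82, S_ddd = 12.36
Terminal payoffs (S − K): max(25.76, 0) = 25.76, max(-9.88, 0) = 0, max(-29.18, 0) = 0, max(-39.64, 0) = 0
Node uu (S = 64.8): V_uu = 1/1.01·[0.6545·25.7600 + 0.3455·0.0000] = 16.6941
Node ud (S = 35.1): V_ud = 1/1.01·[0.6545·0.0000 + 0.3455·0.0000] = 0.0000
Node dd (S = 19.01): V_dd = 1/1.01·[0.6545·0.0000 + 0.3455·0.0000] = 0.0000
Node u (S = 54): V_u = 1/1.01·[0.6545·16.6941 + 0.3455·0.0000] = 10.8189
Node d (S = 29.25): V_d = 1/1.01·[0.6545·0.0000 + 0.3455·0.0000] = 0.0000
Node 0 (S = 45): V_0 = 1/1.01·[0.6545·10.8189 + 0.3455·0.0000] = 7.0113

$7.01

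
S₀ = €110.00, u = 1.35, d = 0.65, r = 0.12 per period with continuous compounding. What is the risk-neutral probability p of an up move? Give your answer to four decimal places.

Risk-neutral probability p = (e^0.12 − 0.65)/(1.35 − 0.65) = 0.4775/0.7000 = 0.6821

p = 0.6821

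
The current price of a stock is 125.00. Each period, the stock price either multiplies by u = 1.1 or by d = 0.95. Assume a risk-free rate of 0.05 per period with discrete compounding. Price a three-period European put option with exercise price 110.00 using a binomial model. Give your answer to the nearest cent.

Risk-neutral probability p = (1 + 0.05 − 0.95)/(1.1 − 0.95) = 0.1000/0.1500 = 0.6667
Terminal stock prices: S_uuu = 166.4, S_uud = 143.7, S_udd = 124.1, S_ddd = 107.2
Terminal payoffs (K − S): max(-56.38, 0) = 0, max(-33.69, 0) = 0, max(-14.09, 0) = 0, max(2.828, 0) = 2.828
Node uu (S = 151.3): V_uu = 1/1.05·[0.6667·0.0000 + 0.3333·0.0000] = 0.0000
Node ud (S = 130.6): V_ud = 1/1.05·[0.6667·0.0000 + 0.3333·0.0000] = 0.0000
Node dd (S = 112.8): V_dd = 1/1.05·[0.6667·0.0000 + 0.3333·2.8281] = 0.8978
Node u (S = 137.5): V_u = 1/1.05·[0.6667·0.0000 + 0.3333·0.0000] = 0.0000
Node d (S = 118.8): V_d = 1/1.05·[0.6667·0.0000 + 0.3333·0.8978] = 0.2850
Node 0 (S = 125): V_0 = 1/1.05·[0.6667·0.0000 + 0.3333·0.2850] = 0.0905

0.09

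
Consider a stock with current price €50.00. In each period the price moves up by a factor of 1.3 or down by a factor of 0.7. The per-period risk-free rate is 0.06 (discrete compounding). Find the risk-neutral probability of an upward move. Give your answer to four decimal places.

p = 0.6000

Risk-neutral probability p = (1 + 0.06 − 0.7)/(1.3 − 0.7) = 0.3600/0.6000 = 0.6000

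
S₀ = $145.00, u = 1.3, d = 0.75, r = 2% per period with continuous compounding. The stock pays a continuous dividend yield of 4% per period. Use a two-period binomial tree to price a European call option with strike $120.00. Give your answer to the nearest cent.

Per-period risk-free factor R = e^0.02 = 1.0202; dividend-adjusted growth = e^(0.02−0.04) = 0.9802.
Risk-neutral probability p = (0.9802 − 0.75)/(1.3 − 0.75) = 0.2302/0.5500 = 0.4185
Terminal stock prices: S_uu = 245.1, S_ud = 141.4, S_dd = 81.56
Terminal payoffs (S − K): max(125.1, 0) = 125.1, max(21.38, 0) = 21.38, max(-38.44, 0) = 0
Node u (S = 188.5): V_u = e^(−0.02)·[0.4185·125.0500 + 0.5815·21.3750] = 63.4850
Node d (S = 108.8): V_d = e^(−0.02)·[0.4185·21.3750 + 0.5815·0.0000] = 8.7692
Node 0 (S = 145): V_0 = e^(−0.02)·[0.4185·63.4850 + 0.5815·8.7692] = 31.0430

$31.04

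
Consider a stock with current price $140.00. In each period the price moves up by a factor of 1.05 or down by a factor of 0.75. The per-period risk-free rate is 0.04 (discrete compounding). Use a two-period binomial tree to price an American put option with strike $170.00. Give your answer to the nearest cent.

$30.00

Risk-neutral probability p = (1 + 0.04 − 0.75)/(1.05 − 0.75) = 0.2900/0.3000 = 0.9667
Terminal stock prices: S_uu = 154.3, S_ud = 110.2, S_dd = 78.75
Terminal payoffs (K − S): max(15.65, 0) = 15.65, max(59.75, 0) = 59.75, max(91.25, 0) = 91.25
Node u (S = 147): continuation = 1/1.04·[0.9667·15.6500 + 0.0333·59.7500] = 16.4615; exercise value = 23.0000 > continuation, so V_u = 23.0000 (exercise)
Node d (S = 105): continuation = 1/1.04·[0.9667·59.7500 + 0.0333·91.2500] = 58.4615; exercise value = 65.0000 > continuation, so V_d = 65.0000 (exercise)
Node 0 (S = 140): continuation = 1/1.04·[0.9667·23.0000 + 0.0333·65.0000] = 23.4615; exercise value = 30.0000 > continuation, so V_0 = 30.0000 (exercise)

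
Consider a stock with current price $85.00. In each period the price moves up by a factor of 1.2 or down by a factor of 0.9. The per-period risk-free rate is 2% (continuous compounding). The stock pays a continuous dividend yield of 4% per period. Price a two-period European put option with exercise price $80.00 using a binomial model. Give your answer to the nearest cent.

$5.75

Per-period risk-free factor R = e^0.02 = 1.0202; dividend-adjusted growth = e^(0.02−0.04) = 0.9802.
Risk-neutral probability p = (0.9802 − 0.9)/(1.2 − 0.9) = 0.0802/0.3000 = 0.2673
Terminal stock prices: S_uu = 122.4, S_ud = 91.8, S_dd = 68.85
Terminal payoffs (K − S): max(-42.4, 0) = 0, max(-11.8, 0) = 0, max(11.15, 0) = 11.15
Node u (S = 102): V_u = e^(−0.02)·[0.2673·0.0000 + 0.7327·0.0000] = 0.0000
Node d (S = 76.5): V_d = e^(−0.02)·[0.2673·0.0000 + 0.7327·11.1500] = 8.0075
Node 0 (S = 85): V_0 = e^(−0.02)·[0.2673·0.0000 + 0.7327·8.0075] = 5.7507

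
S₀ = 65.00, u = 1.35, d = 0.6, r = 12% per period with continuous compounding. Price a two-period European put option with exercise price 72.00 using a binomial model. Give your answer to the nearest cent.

9.72

Risk-neutral probability p = (e^0.12 − 0.6)/(1.35 − 0.6) = 0.5275/0.7500 = 0.7033
Terminal stock prices: S_uu = 118.5, S_ud = 52.65, S_dd = 23.4
Terminal payoffs (K − S): max(-46.46, 0) = 0, max(19.35, 0) = 19.35, max(48.6, 0) = 48.6
Node u (S = 87.75): V_u = e^(−0.12)·[0.7033·0.0000 + 0.2967·19.3500] = 5.0914
Node d (S = 39): V_d = e^(−0.12)·[0.7033·19.3500 + 0.2967·48.6000] = 24.8583
Node 0 (S = 65): V_0 = e^(−0.12)·[0.7033·5.0914 + 0.2967·24.8583] = 9.7168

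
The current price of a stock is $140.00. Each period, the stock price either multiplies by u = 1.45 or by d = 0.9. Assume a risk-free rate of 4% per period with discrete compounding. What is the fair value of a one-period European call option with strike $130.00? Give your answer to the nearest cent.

$17.87

Risk-neutral probability p = (1 + 0.04 − 0.9)/(1.45 − 0.9) = 0.1400/0.5500 = 0.2545
Terminal stock prices: S_u = 203, S_d = 126
Terminal payoffs (S − K): max(73, 0) = 73, max(-4, 0) = 0
Node 0 (S = 140): V_0 = 1/1.04·[0.2545·73.0000 + 0.7455·0.0000] = 17.8671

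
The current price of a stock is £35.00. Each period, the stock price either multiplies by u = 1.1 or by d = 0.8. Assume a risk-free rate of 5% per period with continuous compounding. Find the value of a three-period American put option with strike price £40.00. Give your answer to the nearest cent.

£5.00

Risk-neutral probability p = (e^0.05 − 0.8)/(1.1 − 0.8) = 0.2513/0.3000 = 0.8376
Terminal stock prices: S_uuu = 46.59, S_uud = 33.88, S_udd = 24.64, S_ddd = 17.92
Terminal payoffs (K − S): max(-6.585, 0) = 0, max(6.12, 0) = 6.12, max(15.36, 0) = 15.36, max(22.08, 0) = 22.08
Node uu (S = 42.35): continuation = e^(−0.05)·[0.8376·0.0000 + 0.1624·6.1200] = 0.9456; exercise value = 0.0000 ≤ continuation, so V_uu = 0.9456
Node ud (S = 30.8): continuation = e^(−0.05)·[0.8376·6.1200 + 0.1624·15.3600] = 7.2492; exercise value = 9.2000 > continuation, so V_ud = 9.2000 (exercise)
Node dd (S = 22.4): continuation = e^(−0.05)·[0.8376·15.3600 + 0.1624·22.0800] = 15.6492; exercise value = 17.6000 > continuation, so V_dd = 17.6000 (exercise)
Node u (S = 38.5): continuation = e^(−0.05)·[0.8376·0.9456 + 0.1624·9.2000] = 2.1748; exercise value = 1.5000 ≤ continuation, so V_u = 2.1748
Node d (S = 28): continuation = e^(−0.05)·[0.8376·9.2000 + 0.1624·17.6000] = 10.0492; exercise value = 12.0000 > continuation, so V_d = 12.0000 (exercise)
Node 0 (S = 35): continuation = e^(−0.05)·[0.8376·2.1748 + 0.1624·12.0000] = 3.5868; exercise value = 5.0000 > continuation, so V_0 = 5.0000 (exercise)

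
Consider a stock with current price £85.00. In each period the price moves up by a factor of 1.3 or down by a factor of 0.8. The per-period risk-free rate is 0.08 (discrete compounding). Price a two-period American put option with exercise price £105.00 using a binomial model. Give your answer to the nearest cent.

£20.00

Risk-neutral probability p = (1 + 0.08 − 0.8)/(1.3 − 0.8) = 0.2800/0.5000 = 0.5600
Terminal stock prices: S_uu = 143.7, S_ud = 88.4, S_dd = 54.4
Terminal payoffs (K − S): max(-38.65, 0) = 0, max(16.6, 0) = 16.6, max(50.6, 0) = 50.6
Node u (S = 110.5): continuation = 1/1.08·[0.5600·0.0000 + 0.4400·16.6000] = 6.7630; exercise value = 0.0000 ≤ continuation, so V_u = 6.7630
Node d (S = 68): continuation = 1/1.08·[0.5600·16.6000 + 0.4400·50.6000] = 29.2222; exercise value = 37.0000 > continuation, so V_d = 37.0000 (exercise)
Node 0 (S = 85): continuation = 1/1.08·[0.5600·6.7630 + 0.4400·37.0000] = 18.5808; exercise value = 20.0000 > continuation, so V_0 = 20.0000 (exercise)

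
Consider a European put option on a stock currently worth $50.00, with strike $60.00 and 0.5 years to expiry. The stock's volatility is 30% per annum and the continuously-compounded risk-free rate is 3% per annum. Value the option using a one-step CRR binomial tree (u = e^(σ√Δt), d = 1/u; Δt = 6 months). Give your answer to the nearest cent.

CRR parameters: u = e^(σ√Δt) = e^(0.3·√0.5) = 1.2363, d = 1/u = 0.8089
Per-period rate: rΔt = 0.03·0.5 = 0.015, so R = e^0.015 = 1.0151
Risk-neutral probability p = (e^0.015 − 0.8089)/(1.2363 − 0.8089) = 0.2063/0.4275 = 0.4825
Terminal stock prices: S_u = 61.82, S_d = 40.44
Terminal payoffs (K − S): max(-1.816, 0) = 0, max(19.56, 0) = 19.56
Node 0 (S = 50): V_0 = e^(−0.015)·[0.4825·0.0000 + 0.5175·19.5571] = 9.9697

$9.97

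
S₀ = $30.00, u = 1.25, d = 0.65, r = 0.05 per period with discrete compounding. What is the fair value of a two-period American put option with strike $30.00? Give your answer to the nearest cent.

Risk-neutral probability p = (1 + 0.05 − 0.65)/(1.25 − 0.65) = 0.4000/0.6000 = 0.6667
Terminal stock prices: S_uu = 46.88, S_ud = 24.38, S_dd = 12.68
Terminal payoffs (K − S): max(-16.88, 0) = 0, max(5.625, 0) = 5.625, max(17.32, 0) = 17.32
Node u (S = 37.5): continuation = 1/1.05·[0.6667·0.0000 + 0.3333·5.6250] = 1.7857; exercise value = 0.0000 ≤ continuation, so V_u = 1.7857
Node d (S = 19.5): continuation = 1/1.05·[0.6667·5.6250 + 0.3333·17.3250] = 9.0714; exercise value = 10.5000 > continuation, so V_d = 10.5000 (exercise)
Node 0 (S = 30): continuation = 1/1.05·[0.6667·1.7857 + 0.3333·10.5000] = 4.4671; exercise value = 0.0000 ≤ continuation, so V_0 = 4.4671

$4.47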